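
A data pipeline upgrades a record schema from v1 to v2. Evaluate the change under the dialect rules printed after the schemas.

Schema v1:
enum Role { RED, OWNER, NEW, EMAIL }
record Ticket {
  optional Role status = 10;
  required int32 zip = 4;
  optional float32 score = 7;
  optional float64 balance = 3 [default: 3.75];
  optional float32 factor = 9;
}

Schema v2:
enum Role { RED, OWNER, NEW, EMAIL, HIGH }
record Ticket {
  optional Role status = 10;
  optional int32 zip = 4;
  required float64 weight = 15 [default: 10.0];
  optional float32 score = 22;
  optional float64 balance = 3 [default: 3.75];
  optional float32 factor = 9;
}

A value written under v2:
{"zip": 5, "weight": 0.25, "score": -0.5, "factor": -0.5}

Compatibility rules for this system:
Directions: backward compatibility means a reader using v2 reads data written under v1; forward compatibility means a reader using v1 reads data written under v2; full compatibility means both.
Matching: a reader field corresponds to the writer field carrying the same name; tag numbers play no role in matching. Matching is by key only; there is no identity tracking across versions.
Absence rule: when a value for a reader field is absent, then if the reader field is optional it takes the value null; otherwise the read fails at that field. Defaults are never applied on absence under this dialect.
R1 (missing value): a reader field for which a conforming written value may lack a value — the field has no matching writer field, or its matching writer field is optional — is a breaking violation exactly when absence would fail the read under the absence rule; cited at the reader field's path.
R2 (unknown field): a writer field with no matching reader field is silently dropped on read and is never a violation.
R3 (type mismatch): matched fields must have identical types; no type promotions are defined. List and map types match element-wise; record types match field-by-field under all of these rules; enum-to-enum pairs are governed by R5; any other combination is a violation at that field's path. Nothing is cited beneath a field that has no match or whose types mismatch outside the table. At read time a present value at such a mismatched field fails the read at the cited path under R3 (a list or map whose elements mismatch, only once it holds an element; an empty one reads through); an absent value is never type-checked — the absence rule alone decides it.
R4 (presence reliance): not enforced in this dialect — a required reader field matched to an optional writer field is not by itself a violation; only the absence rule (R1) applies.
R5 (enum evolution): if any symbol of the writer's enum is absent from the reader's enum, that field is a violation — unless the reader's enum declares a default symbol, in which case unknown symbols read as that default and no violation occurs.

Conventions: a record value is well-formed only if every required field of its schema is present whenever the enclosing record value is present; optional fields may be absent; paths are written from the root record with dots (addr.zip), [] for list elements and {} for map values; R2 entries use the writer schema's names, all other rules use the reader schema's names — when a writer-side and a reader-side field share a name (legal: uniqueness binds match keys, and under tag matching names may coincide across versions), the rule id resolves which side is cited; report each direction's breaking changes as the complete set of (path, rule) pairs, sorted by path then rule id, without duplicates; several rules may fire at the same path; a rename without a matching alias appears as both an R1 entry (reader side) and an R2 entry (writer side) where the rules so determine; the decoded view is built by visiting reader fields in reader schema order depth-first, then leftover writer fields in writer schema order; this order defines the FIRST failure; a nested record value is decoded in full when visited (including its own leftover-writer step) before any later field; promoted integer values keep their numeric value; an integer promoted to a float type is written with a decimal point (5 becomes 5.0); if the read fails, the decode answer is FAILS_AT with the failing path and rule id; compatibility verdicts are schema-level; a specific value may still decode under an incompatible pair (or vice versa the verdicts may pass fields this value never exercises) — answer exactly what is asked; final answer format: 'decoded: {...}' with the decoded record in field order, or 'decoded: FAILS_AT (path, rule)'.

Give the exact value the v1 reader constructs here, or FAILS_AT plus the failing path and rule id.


arrows below run writer -> reader for Ticket
migrating the Ticket value to v1:
  status := null (not supplied -> null)
  zip := 5
  score := -0.5
  balance := null (not supplied -> null)
  factor := -0.5
  writer weight: unmatched, discarded
  => decoded: {"status": null, "zip": 5, "score": -0.5, "balance": null, "factor": -0.5}
the rest of the Ticket diff is inert for this question:
  field zip in record Ticket: required changed to optional -> affects the rule determinations only; this particular Ticket value decodes identically
  enum Role (field status in record Ticket): symbol HIGH added -> affects the rule determinations only; this particular Ticket value decodes identically
  field score in record Ticket: tag 7 changed to 22 -> no rule fires on it and the decoded Ticket view is identical with or without it
  added field weight to record Ticket: required float64, tag 15, default 10.0 (in v2 it sits immediately before score) -> affects the rule determinations only; this particular Ticket value decodes identically

decoded: {"status": null, "zip": 5, "score": -0.5, "balance": null, "factor": -0.5}


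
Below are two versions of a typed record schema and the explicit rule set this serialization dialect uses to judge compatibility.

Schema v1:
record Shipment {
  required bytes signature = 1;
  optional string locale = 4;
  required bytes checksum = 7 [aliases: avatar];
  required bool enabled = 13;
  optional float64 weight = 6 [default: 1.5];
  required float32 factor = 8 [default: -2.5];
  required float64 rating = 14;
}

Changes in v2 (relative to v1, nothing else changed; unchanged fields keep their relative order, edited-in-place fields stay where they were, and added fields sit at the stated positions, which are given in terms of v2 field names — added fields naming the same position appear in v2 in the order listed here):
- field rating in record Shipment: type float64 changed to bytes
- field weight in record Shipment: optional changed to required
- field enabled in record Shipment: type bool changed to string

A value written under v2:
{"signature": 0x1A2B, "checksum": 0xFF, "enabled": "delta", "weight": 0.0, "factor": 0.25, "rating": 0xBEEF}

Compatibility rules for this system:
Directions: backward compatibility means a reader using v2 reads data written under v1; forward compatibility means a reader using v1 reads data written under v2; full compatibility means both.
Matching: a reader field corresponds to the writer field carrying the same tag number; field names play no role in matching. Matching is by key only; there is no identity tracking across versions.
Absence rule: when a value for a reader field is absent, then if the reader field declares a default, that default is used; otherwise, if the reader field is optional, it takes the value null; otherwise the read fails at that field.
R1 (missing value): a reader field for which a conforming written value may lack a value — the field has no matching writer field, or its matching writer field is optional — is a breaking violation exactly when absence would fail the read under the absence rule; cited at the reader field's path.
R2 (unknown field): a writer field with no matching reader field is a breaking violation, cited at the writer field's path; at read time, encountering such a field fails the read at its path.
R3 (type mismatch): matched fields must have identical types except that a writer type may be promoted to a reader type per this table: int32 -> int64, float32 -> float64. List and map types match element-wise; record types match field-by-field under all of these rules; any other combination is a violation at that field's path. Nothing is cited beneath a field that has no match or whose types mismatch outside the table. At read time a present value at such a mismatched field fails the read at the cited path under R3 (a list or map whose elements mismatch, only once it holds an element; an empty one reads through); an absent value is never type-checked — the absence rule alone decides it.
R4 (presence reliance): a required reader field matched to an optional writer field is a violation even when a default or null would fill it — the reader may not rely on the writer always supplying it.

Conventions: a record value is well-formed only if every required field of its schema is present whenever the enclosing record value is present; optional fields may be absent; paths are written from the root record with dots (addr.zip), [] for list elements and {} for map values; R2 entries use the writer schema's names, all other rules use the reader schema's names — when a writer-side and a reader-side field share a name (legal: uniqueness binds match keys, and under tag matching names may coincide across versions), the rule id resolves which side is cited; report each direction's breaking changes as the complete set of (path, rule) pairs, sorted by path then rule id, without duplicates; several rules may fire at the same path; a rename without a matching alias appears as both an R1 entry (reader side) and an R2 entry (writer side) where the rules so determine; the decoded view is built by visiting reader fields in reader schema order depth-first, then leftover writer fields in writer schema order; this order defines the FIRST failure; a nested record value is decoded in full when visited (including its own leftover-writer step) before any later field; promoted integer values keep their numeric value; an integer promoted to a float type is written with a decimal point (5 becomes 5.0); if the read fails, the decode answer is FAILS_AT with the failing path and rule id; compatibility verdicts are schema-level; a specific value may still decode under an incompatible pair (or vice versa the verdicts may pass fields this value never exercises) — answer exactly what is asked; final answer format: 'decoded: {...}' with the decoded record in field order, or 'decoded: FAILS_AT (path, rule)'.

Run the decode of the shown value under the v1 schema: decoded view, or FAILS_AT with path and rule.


arrows below run writer -> reader for Shipment
decode (reader v1):
  signature := 0x1A2B
  locale := null (not supplied -> null)
  checksum := 0xFF
  read fails at enabled under R3
  => FAILS_AT (enabled, R3)
ruling out the remaining Shipment differences:
  field rating in record Shipment: type float64 changed to bytes -> shifts the Shipment verdicts, not this decode
  field weight in record Shipment: optional changed to required -> shifts the Shipment verdicts, not this decode

decoded: FAILS_AT (enabled, R3)


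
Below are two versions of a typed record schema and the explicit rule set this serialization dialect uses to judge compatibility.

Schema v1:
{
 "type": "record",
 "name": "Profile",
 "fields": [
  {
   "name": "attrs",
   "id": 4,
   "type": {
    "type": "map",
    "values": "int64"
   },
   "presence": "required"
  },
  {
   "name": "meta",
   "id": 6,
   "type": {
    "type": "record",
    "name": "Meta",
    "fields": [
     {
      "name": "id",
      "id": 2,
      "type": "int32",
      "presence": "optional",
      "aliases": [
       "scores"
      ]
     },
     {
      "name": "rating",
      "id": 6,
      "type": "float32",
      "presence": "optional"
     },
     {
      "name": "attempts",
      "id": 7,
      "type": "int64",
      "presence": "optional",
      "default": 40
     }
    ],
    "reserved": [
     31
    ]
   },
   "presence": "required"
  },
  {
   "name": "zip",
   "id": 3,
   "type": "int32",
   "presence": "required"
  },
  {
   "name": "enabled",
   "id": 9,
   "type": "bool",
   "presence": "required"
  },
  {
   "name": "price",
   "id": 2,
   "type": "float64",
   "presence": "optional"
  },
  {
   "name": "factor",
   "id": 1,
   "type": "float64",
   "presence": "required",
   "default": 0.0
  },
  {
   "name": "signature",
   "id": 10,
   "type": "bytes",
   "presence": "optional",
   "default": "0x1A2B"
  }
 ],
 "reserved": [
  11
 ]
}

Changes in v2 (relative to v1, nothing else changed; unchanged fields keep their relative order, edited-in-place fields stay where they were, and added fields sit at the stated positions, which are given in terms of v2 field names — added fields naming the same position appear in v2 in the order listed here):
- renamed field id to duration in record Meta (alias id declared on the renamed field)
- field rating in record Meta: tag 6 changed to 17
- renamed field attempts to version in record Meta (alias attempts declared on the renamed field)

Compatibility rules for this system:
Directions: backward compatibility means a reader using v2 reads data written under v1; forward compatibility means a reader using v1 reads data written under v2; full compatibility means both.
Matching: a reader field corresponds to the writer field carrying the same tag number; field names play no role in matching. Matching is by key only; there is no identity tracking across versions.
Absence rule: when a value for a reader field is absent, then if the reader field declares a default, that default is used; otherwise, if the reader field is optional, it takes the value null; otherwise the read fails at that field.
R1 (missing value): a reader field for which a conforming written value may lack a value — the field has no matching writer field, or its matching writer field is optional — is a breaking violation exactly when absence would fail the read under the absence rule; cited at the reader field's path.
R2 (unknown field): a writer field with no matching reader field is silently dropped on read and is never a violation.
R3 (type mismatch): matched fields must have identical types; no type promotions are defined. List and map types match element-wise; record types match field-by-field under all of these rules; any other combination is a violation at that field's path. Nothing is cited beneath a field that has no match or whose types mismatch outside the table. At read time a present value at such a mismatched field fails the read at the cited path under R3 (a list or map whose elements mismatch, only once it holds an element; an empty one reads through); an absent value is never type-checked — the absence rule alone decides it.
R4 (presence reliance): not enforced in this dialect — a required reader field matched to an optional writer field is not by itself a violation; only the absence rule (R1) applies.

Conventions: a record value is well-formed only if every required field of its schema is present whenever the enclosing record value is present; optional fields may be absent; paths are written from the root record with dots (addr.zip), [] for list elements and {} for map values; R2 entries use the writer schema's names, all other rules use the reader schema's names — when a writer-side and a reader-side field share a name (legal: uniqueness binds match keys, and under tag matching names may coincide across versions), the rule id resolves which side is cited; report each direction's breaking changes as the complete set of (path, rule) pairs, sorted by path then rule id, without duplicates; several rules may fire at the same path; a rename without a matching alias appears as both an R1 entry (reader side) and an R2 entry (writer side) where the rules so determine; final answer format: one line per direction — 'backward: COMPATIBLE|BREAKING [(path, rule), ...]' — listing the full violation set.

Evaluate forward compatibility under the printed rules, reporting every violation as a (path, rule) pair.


the writer's type comes first in each Profile pair
forward on Profile — v1 reading data written by v2:
  attrs <- attrs (map<string, int64> -> map<string, int64>, writer required)
  meta <- meta (Meta -> Meta, writer required)
  zip <- zip (int32 -> int32, writer required)
  enabled <- enabled (bool -> bool, writer required)
  price <- price (float64 -> float64, writer optional)
  factor <- factor (float64 -> float64, writer required)
  signature <- signature (bytes -> bytes, writer optional)
  meta.id <- meta.duration (int32 -> int32, writer optional)
  no writer field matches reader meta.rating
  meta.attempts <- meta.version (int64 -> int64, writer optional)
  leftover writer field: meta.rating
  => forward verdict for Profile: COMPATIBLE, no violations
ruling out the remaining Profile differences:
  renamed field id to duration in record Meta (alias id declared on the renamed field) -> no rule fires on it in Profile's dialect; the asked verdict holds
  field rating in record Meta: tag 6 changed to 17 -> no rule fires on it in Profile's dialect; the asked verdict holds
  renamed field attempts to version in record Meta (alias attempts declared on the renamed field) -> no rule fires on it in Profile's dialect; the asked verdict holds

forward: COMPATIBLE []


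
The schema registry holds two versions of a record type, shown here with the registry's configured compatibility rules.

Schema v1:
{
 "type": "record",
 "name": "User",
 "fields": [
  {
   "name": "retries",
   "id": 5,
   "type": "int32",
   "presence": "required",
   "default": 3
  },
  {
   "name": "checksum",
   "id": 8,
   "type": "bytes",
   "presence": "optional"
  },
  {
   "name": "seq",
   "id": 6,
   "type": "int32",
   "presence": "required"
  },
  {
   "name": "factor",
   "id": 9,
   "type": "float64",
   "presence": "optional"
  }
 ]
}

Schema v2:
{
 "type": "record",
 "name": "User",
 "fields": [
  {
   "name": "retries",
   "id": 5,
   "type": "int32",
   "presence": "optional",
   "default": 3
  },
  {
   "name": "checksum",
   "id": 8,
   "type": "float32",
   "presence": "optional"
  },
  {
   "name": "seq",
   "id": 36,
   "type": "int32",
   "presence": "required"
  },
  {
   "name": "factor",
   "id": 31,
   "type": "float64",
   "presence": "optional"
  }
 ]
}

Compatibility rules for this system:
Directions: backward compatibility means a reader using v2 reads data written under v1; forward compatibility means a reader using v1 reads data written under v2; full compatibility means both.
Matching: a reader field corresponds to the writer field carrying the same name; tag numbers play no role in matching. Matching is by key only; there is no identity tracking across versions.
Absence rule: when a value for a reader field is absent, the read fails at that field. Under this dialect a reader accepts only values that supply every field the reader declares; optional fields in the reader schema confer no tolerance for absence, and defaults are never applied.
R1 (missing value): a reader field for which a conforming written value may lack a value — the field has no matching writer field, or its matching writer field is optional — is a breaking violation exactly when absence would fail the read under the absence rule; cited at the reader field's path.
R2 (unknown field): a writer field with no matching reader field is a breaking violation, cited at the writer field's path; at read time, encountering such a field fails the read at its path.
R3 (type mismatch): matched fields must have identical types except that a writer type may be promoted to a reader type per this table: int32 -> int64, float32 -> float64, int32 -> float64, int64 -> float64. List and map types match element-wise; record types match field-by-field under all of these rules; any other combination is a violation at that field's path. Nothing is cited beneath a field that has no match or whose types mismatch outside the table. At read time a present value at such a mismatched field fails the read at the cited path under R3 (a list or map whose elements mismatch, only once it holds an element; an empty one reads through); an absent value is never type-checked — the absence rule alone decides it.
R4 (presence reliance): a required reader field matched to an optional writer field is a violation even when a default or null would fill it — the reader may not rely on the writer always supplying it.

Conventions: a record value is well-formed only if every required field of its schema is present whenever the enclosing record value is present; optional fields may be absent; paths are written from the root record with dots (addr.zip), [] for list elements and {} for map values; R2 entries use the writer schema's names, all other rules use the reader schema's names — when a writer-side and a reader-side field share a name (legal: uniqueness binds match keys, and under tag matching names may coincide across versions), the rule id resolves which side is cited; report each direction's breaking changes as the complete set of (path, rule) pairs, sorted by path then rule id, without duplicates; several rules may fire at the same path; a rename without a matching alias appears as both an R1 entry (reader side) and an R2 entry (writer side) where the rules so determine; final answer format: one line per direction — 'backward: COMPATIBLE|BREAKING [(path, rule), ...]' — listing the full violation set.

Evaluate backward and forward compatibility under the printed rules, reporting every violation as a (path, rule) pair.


in User below, arrows point writer -> reader
checking backward for User: reader v2 against writer v1:
  writer required, int32 -> int32: reader retries maps from writer retries
  writer optional, bytes -> float32: reader checksum maps from writer checksum
  writer required, int32 -> int32: reader seq maps from writer seq
  writer optional, float64 -> float64: reader factor maps from writer factor
  rule R1 violated at checksum
  rule R3 violated at checksum
  rule R1 violated at factor
  backward on User therefore BREAKING (3)
checking forward for User: reader v1 against writer v2:
  writer optional, int32 -> int32: reader retries maps from writer retries
  writer optional, float32 -> bytes: reader checksum maps from writer checksum
  writer required, int32 -> int32: reader seq maps from writer seq
  writer optional, float64 -> float64: reader factor maps from writer factor
  rule R1 violated at checksum
  rule R3 violated at checksum
  rule R1 violated at factor
  rule R1 violated at retries
  rule R4 violated at retries
  forward on User therefore BREAKING (5)

backward: BREAKING [(checksum, R1), (checksum, R3), (factor, R1)]; forward: BREAKING [(checksum, R1), (checksum, R3), (factor, R1), (retries, R1), (retries, R4)]


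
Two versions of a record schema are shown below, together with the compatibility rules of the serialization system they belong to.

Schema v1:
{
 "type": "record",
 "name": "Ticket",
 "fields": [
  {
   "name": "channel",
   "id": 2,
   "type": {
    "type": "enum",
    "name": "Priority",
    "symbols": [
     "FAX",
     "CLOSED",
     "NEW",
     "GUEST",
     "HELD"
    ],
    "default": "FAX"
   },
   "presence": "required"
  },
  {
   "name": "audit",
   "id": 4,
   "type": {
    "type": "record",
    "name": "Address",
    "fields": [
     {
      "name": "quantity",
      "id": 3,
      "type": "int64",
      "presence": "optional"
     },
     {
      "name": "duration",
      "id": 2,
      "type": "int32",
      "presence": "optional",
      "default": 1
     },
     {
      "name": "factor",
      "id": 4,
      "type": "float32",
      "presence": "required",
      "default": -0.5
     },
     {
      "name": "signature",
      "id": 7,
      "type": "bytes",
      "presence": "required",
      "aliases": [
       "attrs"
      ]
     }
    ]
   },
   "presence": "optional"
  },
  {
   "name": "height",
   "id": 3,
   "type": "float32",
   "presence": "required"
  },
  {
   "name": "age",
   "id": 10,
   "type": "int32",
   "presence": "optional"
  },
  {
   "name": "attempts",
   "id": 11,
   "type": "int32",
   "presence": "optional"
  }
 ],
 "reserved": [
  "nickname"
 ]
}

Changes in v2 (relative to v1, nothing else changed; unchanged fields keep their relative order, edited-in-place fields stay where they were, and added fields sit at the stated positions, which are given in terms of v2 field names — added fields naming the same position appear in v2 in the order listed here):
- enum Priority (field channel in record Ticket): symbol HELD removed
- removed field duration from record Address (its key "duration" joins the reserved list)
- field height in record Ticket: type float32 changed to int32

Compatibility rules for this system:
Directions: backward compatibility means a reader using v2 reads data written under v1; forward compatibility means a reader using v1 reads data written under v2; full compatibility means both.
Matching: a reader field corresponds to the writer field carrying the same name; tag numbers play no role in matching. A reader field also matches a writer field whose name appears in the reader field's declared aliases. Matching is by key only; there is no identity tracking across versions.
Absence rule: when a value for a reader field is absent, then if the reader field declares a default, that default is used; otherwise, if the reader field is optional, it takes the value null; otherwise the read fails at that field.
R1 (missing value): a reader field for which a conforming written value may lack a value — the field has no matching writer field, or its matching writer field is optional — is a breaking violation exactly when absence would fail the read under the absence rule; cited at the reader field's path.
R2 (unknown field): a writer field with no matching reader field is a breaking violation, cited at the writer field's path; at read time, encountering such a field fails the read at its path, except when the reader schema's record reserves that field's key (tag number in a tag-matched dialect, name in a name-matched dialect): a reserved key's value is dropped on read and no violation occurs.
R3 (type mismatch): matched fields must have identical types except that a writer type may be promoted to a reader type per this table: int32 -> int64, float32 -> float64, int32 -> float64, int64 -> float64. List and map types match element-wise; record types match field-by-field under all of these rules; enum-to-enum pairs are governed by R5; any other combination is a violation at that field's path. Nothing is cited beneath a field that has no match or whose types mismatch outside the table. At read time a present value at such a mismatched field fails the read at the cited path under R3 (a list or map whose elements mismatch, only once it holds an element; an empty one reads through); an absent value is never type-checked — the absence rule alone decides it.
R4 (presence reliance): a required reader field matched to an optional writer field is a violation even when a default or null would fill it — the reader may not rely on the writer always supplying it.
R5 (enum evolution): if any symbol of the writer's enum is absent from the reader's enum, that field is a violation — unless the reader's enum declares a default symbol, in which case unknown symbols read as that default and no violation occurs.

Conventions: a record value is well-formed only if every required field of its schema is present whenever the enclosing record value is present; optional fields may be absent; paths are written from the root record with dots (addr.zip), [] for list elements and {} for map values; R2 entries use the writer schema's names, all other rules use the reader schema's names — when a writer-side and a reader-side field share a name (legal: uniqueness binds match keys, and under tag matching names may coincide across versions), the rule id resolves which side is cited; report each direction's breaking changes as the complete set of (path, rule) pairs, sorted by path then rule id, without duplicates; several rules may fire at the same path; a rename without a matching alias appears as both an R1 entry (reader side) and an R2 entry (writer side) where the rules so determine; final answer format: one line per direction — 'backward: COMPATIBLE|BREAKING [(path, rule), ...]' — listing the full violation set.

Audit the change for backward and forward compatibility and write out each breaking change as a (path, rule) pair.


in Ticket below, arrows point writer -> reader
backward on Ticket — v2 reading data written by v1:
  channel <- channel (Priority -> Priority, writer required)
  audit <- audit (Address -> Address, writer optional)
  height <- height (float32 -> int32, writer required)
  age <- age (int32 -> int32, writer optional)
  attempts <- attempts (int32 -> int32, writer optional)
  audit.quantity <- audit.quantity (int64 -> int64, writer optional)
  audit.factor <- audit.factor (float32 -> float32, writer required)
  audit.signature <- audit.signature (bytes -> bytes, writer required)
  writer field audit.duration has no reader counterpart
  rule R3 violated at height
  => 1 violation(s): backward is BREAKING for Ticket
forward on Ticket — v1 reading data written by v2:
  channel <- channel (Priority -> Priority, writer required)
  audit <- audit (Address -> Address, writer optional)
  height <- height (int32 -> float32, writer required)
  age <- age (int32 -> int32, writer optional)
  attempts <- attempts (int32 -> int32, writer optional)
  audit.quantity <- audit.quantity (int64 -> int64, writer optional)
  audit.duration: no writer match
  audit.factor <- audit.factor (float32 -> float32, writer required)
  audit.signature <- audit.signature (bytes -> bytes, writer required)
  rule R3 violated at height
  => 1 violation(s): forward is BREAKING for Ticket

backward: BREAKING [(height, R3)]; forward: BREAKING [(height, R3)]


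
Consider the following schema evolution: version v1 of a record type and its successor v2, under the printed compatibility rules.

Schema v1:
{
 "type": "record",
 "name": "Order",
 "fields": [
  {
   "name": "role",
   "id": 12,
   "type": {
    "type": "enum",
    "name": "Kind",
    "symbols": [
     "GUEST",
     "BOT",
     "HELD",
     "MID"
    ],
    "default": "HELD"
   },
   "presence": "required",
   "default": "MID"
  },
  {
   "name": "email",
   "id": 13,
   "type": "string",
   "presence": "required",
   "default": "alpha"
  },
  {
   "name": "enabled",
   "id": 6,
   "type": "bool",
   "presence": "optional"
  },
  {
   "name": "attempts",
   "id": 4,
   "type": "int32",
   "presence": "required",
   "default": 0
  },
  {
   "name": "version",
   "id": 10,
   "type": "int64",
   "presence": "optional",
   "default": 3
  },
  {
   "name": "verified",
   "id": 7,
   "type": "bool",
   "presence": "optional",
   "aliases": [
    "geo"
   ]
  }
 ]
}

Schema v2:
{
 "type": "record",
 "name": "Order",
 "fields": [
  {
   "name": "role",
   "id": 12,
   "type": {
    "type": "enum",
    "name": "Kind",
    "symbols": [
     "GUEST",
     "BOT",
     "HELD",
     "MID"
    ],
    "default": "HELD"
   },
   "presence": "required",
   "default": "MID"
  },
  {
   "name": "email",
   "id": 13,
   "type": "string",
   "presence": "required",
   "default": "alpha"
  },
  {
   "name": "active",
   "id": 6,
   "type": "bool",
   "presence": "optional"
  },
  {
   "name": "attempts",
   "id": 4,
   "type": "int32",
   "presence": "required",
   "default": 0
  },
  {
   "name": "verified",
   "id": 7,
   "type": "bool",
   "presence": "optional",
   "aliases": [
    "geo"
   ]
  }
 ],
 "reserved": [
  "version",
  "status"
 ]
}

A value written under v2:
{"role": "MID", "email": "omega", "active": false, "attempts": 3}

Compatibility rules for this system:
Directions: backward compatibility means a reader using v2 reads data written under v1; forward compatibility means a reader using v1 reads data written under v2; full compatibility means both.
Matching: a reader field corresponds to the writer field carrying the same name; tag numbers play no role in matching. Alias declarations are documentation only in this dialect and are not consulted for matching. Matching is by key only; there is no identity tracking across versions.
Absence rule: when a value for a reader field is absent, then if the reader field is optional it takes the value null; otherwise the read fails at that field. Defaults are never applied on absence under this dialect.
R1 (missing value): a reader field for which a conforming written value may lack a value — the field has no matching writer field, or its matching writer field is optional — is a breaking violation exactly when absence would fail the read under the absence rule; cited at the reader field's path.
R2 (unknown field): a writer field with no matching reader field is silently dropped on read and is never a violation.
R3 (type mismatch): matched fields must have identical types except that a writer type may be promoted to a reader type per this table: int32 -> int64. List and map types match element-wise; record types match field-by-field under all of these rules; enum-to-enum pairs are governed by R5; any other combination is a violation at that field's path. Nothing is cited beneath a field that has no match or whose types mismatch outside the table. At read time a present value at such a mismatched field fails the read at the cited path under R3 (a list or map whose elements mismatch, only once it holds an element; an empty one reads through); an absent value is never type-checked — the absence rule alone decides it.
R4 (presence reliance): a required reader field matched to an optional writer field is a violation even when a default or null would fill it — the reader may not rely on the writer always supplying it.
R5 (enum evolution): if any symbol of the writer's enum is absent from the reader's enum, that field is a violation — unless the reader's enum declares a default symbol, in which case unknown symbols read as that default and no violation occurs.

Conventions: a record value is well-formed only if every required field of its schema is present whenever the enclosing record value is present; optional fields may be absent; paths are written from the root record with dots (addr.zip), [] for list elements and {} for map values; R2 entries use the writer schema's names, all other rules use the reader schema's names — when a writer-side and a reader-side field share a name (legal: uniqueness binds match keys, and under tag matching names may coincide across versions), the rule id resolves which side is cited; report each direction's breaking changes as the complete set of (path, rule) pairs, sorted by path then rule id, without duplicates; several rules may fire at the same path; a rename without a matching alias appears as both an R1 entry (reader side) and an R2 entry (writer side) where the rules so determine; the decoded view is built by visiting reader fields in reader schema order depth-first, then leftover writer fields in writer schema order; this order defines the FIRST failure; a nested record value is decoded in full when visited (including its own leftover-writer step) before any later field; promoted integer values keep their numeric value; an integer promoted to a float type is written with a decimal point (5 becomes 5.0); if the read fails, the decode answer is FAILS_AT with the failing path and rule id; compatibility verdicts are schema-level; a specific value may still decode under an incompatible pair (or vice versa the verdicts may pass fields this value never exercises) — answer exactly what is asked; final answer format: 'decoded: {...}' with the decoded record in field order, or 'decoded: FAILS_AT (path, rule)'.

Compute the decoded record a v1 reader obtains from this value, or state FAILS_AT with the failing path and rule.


arrows below run writer -> reader for Order
decode walk for Order under reader schema v1:
  role := "MID"
  email := "omega"
  enabled := null (not supplied -> null)
  attempts := 3
  version := null (not supplied -> null)
  verified := null (not supplied -> null)
  writer active: unmatched, discarded
  => decoded: {"role": "MID", "email": "omega", "enabled": null, "attempts": 3, "version": null, "verified": null}
the other Order changes do not affect what is asked:
  removed field version from record Order (its key "version" joins the reserved list) -> triggers nothing under the printed rules; the Order answer is the same either way

decoded: {"role": "MID", "email": "omega", "enabled": null, "attempts": 3, "version": null, "verified": null}


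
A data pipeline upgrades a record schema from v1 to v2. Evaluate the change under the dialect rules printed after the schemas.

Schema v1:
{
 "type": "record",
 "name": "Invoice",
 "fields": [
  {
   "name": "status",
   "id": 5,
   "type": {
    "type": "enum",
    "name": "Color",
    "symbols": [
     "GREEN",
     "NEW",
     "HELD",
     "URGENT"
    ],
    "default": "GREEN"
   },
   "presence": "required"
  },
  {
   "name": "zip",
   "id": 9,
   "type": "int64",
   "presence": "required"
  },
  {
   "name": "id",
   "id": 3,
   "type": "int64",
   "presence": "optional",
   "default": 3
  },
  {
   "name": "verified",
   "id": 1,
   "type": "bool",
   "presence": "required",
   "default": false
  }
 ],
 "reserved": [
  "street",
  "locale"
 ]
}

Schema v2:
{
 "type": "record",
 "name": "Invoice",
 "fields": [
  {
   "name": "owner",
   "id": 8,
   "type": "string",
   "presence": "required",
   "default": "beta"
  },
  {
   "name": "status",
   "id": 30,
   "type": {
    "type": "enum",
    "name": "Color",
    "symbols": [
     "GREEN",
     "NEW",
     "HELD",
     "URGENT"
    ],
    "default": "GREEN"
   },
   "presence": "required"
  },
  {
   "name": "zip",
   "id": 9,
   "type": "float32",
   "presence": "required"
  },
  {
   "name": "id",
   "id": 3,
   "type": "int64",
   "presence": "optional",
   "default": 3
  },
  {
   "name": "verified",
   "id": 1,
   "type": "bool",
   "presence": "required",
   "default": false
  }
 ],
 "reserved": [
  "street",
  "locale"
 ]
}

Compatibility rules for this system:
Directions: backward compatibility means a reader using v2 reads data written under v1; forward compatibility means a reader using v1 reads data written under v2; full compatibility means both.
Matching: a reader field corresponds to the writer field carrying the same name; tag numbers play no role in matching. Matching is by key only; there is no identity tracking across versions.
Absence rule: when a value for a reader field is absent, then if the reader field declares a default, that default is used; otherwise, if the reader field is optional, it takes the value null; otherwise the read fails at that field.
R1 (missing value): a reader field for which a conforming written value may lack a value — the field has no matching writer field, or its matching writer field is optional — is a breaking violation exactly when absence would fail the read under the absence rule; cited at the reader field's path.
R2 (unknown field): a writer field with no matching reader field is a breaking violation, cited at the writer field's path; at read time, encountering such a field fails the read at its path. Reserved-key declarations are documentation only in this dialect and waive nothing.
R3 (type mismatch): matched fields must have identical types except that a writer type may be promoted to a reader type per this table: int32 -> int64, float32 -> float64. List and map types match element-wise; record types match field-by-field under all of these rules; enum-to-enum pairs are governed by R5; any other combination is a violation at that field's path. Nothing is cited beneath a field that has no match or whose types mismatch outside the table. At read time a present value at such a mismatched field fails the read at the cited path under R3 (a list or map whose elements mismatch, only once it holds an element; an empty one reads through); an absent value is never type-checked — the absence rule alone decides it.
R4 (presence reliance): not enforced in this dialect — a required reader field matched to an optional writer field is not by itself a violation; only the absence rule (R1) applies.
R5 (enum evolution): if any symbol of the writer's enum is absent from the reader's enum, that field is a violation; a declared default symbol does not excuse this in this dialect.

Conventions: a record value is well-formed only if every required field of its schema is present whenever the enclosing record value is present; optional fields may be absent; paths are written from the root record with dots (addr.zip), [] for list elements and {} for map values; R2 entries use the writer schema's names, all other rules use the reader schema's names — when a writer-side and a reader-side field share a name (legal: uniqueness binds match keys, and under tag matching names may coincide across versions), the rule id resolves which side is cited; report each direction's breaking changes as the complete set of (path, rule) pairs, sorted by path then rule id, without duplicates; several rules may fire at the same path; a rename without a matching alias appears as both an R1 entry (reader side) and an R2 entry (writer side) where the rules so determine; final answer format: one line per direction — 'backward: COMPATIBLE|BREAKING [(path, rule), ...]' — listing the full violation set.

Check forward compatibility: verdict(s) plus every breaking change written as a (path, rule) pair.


forward: BREAKING [(owner, R2), (zip, R3)]

the writer's type comes first in each Invoice pair
checking forward for Invoice: reader v1 against writer v2:
  status: Color -> Color, writer required; from status
  zip: float32 -> int64, writer required; from zip
  id: int64 -> int64, writer optional; from id
  verified: bool -> bool, writer required; from verified
  writer owner: unknown to reader
  rule R2 violated at owner
  rule R3 violated at zip
  => forward: BREAKING (2)
remaining Invoice differences; none change what is asked:
  field status in record Invoice: tag 5 changed to 30 -> fires no rule on Invoice, leaving the asked answer as it is
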